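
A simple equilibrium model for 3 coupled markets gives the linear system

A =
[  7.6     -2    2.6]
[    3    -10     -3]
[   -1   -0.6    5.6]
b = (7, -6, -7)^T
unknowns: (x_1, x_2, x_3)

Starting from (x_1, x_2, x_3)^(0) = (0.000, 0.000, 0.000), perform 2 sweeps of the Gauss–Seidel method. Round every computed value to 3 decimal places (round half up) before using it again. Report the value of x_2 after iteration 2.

Iteration 1:
  x_1 = (7 - (-2)·0.000 - (2.6)·0.000) / (7.6) = 0.921
  x_2 = (-6 - (3)·0.921 - (-3)·0.000) / (-10) = 0.876
  x_3 = (-7 - (-1)·0.921 - (-0.6)·0.876) / (5.6) = -0.992
Iteration 2:
  x_1 = (7 - (-2)·0.876 - (2.6)·-0.992) / (7.6) = 1.491
  x_2 = (-6 - (3)·1.491 - (-3)·-0.992) / (-10) = 1.345
  x_3 = (-7 - (-1)·1.491 - (-0.6)·1.345) / (5.6) = -0.840

1.345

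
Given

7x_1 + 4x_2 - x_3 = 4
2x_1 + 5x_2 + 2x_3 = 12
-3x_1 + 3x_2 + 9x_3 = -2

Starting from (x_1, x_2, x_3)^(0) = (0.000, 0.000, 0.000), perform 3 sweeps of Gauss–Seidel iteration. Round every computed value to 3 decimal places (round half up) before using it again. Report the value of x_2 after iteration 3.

Iteration 1:
  x_1 = (4 - (4)·0.000 - (-1)·0.000) / (7) = 0.571
  x_2 = (12 - (2)·0.571 - (2)·0.000) / (5) = 2.172
  x_3 = (-2 - (-3)·0.571 - (3)·2.172) / (9) = -0.756
Iteration 2:
  x_1 = (4 - (4)·2.172 - (-1)·-0.756) / (7) = -0.778
  x_2 = (12 - (2)·-0.778 - (2)·-0.756) / (5) = 3.014
  x_3 = (-2 - (-3)·-0.778 - (3)·3.014) / (9) = -1.486
Iteration 3:
  x_1 = (4 - (4)·3.014 - (-1)·-1.486) / (7) = -1.363
  x_2 = (12 - (2)·-1.363 - (2)·-1.486) / (5) = 3.540
  x_3 = (-2 - (-3)·-1.363 - (3)·3.540) / (9) = -1.857

3.540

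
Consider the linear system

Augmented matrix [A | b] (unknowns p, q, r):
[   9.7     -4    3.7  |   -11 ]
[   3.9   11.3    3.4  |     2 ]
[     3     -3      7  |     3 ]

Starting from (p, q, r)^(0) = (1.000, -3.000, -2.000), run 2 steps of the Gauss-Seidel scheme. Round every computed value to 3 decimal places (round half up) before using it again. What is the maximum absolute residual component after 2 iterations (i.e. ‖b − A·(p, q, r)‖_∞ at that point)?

Iteration 1:
  p = (-11 - (-4)·-3.000 - (3.7)·-2.000) / (9.7) = -1.608
  q = (2 - (3.9)·-1.608 - (3.4)·-2.000) / (11.3) = 1.334
  r = (3 - (3)·-1.608 - (-3)·1.334) / (7) = 1.689
Iteration 2:
  p = (-11 - (-4)·1.334 - (3.7)·1.689) / (9.7) = -1.228
  q = (2 - (3.9)·-1.228 - (3.4)·1.689) / (11.3) = 0.093
  r = (3 - (3)·-1.228 - (-3)·0.093) / (7) = 0.995
Residual b − A·x = (-2.398, 2.355, -0.002); ∞-norm = 2.398

2.398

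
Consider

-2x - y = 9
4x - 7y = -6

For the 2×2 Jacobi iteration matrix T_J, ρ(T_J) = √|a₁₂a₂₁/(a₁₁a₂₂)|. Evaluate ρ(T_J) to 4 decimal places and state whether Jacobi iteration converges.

a₁₂a₂₁/(a₁₁a₂₂) = (-1)·(4) / ((-2)·(-7)) = -0.285714
ρ = √|-0.285714| = √0.285714 = 0.5345
ρ < 1, so Jacobi converges

0.5345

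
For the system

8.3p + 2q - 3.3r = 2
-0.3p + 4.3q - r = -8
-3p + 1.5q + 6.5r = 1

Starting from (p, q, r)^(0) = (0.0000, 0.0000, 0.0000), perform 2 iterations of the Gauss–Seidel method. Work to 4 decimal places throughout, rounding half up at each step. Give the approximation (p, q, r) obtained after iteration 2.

Iteration 1:
  p = (2 - (2)·0.0000 - (-3.3)·0.0000) / (8.3) = 0.2410
  q = (-8 - (-0.3)·0.2410 - (-1)·0.0000) / (4.3) = -1.8437
  r = (1 - (-3)·0.2410 - (1.5)·-1.8437) / (6.5) = 0.6905
Iteration 2:
  p = (2 - (2)·-1.8437 - (-3.3)·0.6905) / (8.3) = 0.9598
  q = (-8 - (-0.3)·0.9598 - (-1)·0.6905) / (4.3) = -1.6329
  r = (1 - (-3)·0.9598 - (1.5)·-1.6329) / (6.5) = 0.9737

(0.9598, -1.6329, 0.9737)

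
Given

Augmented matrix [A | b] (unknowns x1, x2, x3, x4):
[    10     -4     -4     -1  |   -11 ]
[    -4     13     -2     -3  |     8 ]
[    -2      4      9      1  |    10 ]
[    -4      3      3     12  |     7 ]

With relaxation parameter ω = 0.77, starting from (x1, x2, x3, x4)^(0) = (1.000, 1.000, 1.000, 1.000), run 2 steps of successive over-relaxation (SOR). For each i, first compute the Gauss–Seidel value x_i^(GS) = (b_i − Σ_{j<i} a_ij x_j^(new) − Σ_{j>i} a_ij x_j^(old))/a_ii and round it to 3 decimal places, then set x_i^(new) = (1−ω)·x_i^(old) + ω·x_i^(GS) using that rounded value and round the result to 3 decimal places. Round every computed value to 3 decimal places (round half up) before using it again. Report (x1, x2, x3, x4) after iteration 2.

Iteration 1:
  x1: GS value = (-11 - (-4)·1.000 - (-4)·1.000 - (-1)·1.000) / (10) = -0.200;  x1 ← (1−ω)·1.000 + ω·-0.200 = 0.076
  x2: GS value = (8 - (-4)·0.076 - (-2)·1.000 - (-3)·1.000) / (13) = 1.023;  x2 ← (1−ω)·1.000 + ω·1.023 = 1.018
  x3: GS value = (10 - (-2)·0.076 - (4)·1.018 - (1)·1.000) / (9) = 0.564;  x3 ← (1−ω)·1.000 + ω·0.564 = 0.664
  x4: GS value = (7 - (-4)·0.076 - (3)·1.018 - (3)·0.664) / (12) = 0.188;  x4 ← (1−ω)·1.000 + ω·0.188 = 0.375
Iteration 2:
  x1: GS value = (-11 - (-4)·1.018 - (-4)·0.664 - (-1)·0.375) / (10) = -0.390;  x1 ← (1−ω)·0.076 + ω·-0.390 = -0.283
  x2: GS value = (8 - (-4)·-0.283 - (-2)·0.664 - (-3)·0.375) / (13) = 0.717;  x2 ← (1−ω)·1.018 + ω·0.717 = 0.786
  x3: GS value = (10 - (-2)·-0.283 - (4)·0.786 - (1)·0.375) / (9) = 0.657;  x3 ← (1−ω)·0.664 + ω·0.657 = 0.659
  x4: GS value = (7 - (-4)·-0.283 - (3)·0.786 - (3)·0.659) / (12) = 0.128;  x4 ← (1−ω)·0.375 + ω·0.128 = 0.185

(-0.283, 0.786, 0.659, 0.185)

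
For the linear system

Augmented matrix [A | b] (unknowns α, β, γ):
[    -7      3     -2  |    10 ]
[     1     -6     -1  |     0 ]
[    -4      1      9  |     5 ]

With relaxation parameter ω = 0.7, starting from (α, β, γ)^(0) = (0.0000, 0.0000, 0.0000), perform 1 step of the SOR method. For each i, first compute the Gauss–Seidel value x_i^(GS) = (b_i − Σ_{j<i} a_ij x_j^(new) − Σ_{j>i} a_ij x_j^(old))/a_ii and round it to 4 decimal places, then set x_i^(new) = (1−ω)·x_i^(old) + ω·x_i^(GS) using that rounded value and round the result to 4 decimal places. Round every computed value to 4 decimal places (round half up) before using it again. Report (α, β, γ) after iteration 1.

(-1.0000, -0.1167, 0.0869)

Iteration 1:
  α: GS value = (10 - (3)·0.0000 - (-2)·0.0000) / (-7) = -1.4286;  α ← (1−ω)·0.0000 + ω·-1.4286 = -1.0000
  β: GS value = (0 - (1)·-1.0000 - (-1)·0.0000) / (-6) = -0.1667;  β ← (1−ω)·0.0000 + ω·-0.1667 = -0.1167
  γ: GS value = (5 - (-4)·-1.0000 - (1)·-0.1167) / (9) = 0.1241;  γ ← (1−ω)·0.0000 + ω·0.1241 = 0.0869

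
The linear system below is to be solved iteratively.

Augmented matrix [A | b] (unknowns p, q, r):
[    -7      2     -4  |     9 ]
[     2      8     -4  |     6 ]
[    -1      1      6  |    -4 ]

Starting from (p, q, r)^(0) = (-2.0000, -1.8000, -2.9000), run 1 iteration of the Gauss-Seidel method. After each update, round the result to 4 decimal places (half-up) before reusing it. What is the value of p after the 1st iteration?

-0.1429

Iteration 1:
  p = (9 - (2)·-1.8000 - (-4)·-2.9000) / (-7) = -0.1429
  q = (6 - (2)·-0.1429 - (-4)·-2.9000) / (8) = -0.6643
  r = (-4 - (-1)·-0.1429 - (1)·-0.6643) / (6) = -0.5798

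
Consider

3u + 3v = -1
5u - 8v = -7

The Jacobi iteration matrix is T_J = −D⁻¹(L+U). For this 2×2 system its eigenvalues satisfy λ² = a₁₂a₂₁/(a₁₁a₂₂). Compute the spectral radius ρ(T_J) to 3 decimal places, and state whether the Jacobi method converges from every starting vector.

a₁₂a₂₁/(a₁₁a₂₂) = (3)·(5) / ((3)·(-8)) = -0.625000
ρ = √|-0.625000| = √0.625000 = 0.791
ρ < 1, so Jacobi converges

0.791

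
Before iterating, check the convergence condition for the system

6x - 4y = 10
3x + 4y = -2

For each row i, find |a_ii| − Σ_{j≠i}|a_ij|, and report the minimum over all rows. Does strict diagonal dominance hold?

row 1: |6| − (4) = 2
row 2: |4| − (3) = 1
minimum over rows = 1 → strictly diagonally dominant (convergence guaranteed)

1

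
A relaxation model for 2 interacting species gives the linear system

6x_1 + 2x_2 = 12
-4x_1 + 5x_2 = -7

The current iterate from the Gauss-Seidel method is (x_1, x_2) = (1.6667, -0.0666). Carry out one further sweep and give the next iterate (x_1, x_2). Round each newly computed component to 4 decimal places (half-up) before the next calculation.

(2.0222, 0.2178)

One sweep:
  x_1 = (12 - (2)·-0.0666) / (6) = 2.0222
  x_2 = (-7 - (-4)·2.0222) / (5) = 0.2178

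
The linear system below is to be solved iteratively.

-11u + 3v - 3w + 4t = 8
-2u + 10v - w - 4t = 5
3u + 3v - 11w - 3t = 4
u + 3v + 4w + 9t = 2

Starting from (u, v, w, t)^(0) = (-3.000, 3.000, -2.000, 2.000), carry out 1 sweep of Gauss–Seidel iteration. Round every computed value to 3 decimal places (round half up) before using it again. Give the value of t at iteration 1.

Iteration 1:
  u = (8 - (3)·3.000 - (-3)·-2.000 - (4)·2.000) / (-11) = 1.364
  v = (5 - (-2)·1.364 - (-1)·-2.000 - (-4)·2.000) / (10) = 1.373
  w = (4 - (3)·1.364 - (3)·1.373 - (-3)·2.000) / (-11) = -0.163
  t = (2 - (1)·1.364 - (3)·1.373 - (4)·-0.163) / (9) = -0.315

-0.315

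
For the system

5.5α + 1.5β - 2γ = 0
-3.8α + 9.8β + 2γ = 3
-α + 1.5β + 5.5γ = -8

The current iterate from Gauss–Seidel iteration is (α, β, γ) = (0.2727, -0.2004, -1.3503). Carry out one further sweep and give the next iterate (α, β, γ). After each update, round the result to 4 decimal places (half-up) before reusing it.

One sweep:
  α = (0 - (1.5)·-0.2004 - (-2)·-1.3503) / (5.5) = -0.4364
  β = (3 - (-3.8)·-0.4364 - (2)·-1.3503) / (9.8) = 0.4125
  γ = (-8 - (-1)·-0.4364 - (1.5)·0.4125) / (5.5) = -1.6464

(-0.4364, 0.4125, -1.6464)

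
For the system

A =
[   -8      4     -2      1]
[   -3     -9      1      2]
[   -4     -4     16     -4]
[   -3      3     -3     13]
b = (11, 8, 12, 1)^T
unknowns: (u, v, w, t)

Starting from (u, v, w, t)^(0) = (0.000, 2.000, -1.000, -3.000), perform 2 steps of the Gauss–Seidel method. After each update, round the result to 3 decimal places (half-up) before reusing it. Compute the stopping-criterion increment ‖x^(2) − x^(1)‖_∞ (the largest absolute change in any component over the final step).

1.476

Iteration 1:
  u = (11 - (4)·2.000 - (-2)·-1.000 - (1)·-3.000) / (-8) = -0.500
  v = (8 - (-3)·-0.500 - (1)·-1.000 - (2)·-3.000) / (-9) = -1.500
  w = (12 - (-4)·-0.500 - (-4)·-1.500 - (-4)·-3.000) / (16) = -0.500
  t = (1 - (-3)·-0.500 - (3)·-1.500 - (-3)·-0.500) / (13) = 0.192
Iteration 2:
  u = (11 - (4)·-1.500 - (-2)·-0.500 - (1)·0.192) / (-8) = -1.976
  v = (8 - (-3)·-1.976 - (1)·-0.500 - (2)·0.192) / (-9) = -0.243
  w = (12 - (-4)·-1.976 - (-4)·-0.243 - (-4)·0.192) / (16) = 0.243
  t = (1 - (-3)·-1.976 - (3)·-0.243 - (-3)·0.243) / (13) = -0.267
Change: (-1.476, 1.257, 0.743, -0.459) → max |·| = 1.476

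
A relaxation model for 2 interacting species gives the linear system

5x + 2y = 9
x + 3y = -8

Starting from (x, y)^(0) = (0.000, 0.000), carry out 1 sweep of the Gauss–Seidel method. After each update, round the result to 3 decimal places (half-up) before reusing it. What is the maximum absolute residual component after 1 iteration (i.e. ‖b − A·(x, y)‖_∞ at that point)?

6.534

Iteration 1:
  x = (9 - (2)·0.000) / (5) = 1.800
  y = (-8 - (1)·1.800) / (3) = -3.267
Residual b − A·x = (6.534, 0.001); ∞-norm = 6.534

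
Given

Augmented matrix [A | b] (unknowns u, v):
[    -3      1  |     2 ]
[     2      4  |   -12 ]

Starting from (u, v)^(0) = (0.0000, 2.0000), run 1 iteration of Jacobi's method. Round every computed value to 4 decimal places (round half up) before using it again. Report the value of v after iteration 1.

-3.0000

Iteration 1:
  u = (2 - (1)·2.0000) / (-3) = 0.0000
  v = (-12 - (2)·0.0000) / (4) = -3.0000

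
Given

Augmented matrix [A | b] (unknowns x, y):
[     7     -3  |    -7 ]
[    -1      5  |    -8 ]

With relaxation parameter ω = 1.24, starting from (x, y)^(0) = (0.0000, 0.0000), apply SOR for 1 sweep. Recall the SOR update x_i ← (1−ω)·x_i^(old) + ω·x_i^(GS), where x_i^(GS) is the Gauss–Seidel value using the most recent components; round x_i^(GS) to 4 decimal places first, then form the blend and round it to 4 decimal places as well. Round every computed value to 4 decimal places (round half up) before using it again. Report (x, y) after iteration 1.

Iteration 1:
  x: GS value = (-7 - (-3)·0.0000) / (7) = -1.0000;  x ← (1−ω)·0.0000 + ω·-1.0000 = -1.2400
  y: GS value = (-8 - (-1)·-1.2400) / (5) = -1.8480;  y ← (1−ω)·0.0000 + ω·-1.8480 = -2.2915

(-1.2400, -2.2915)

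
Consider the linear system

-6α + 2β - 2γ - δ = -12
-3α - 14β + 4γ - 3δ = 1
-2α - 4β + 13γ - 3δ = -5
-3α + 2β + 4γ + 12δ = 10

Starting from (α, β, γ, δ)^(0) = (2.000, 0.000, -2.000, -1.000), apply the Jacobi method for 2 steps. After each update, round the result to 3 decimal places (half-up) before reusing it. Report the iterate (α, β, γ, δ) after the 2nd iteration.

Iteration 1:
  α = (-12 - (2)·0.000 - (-2)·-2.000 - (-1)·-1.000) / (-6) = 2.833
  β = (1 - (-3)·2.000 - (4)·-2.000 - (-3)·-1.000) / (-14) = -0.857
  γ = (-5 - (-2)·2.000 - (-4)·0.000 - (-3)·-1.000) / (13) = -0.308
  δ = (10 - (-3)·2.000 - (2)·0.000 - (4)·-2.000) / (12) = 2.000
Iteration 2:
  α = (-12 - (2)·-0.857 - (-2)·-0.308 - (-1)·2.000) / (-6) = 1.484
  β = (1 - (-3)·2.833 - (4)·-0.308 - (-3)·2.000) / (-14) = -1.195
  γ = (-5 - (-2)·2.833 - (-4)·-0.857 - (-3)·2.000) / (13) = 0.249
  δ = (10 - (-3)·2.833 - (2)·-0.857 - (4)·-0.308) / (12) = 1.787

(1.484, -1.195, 0.249, 1.787)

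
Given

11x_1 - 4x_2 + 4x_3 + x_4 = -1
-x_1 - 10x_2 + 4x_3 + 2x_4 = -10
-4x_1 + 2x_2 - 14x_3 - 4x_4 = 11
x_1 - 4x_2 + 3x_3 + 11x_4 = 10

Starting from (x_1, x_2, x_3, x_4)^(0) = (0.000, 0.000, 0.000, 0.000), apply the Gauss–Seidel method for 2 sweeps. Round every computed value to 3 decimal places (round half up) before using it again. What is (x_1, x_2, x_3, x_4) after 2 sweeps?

(0.368, 1.007, -1.162, 1.559)

Iteration 1:
  x_1 = (-1 - (-4)·0.000 - (4)·0.000 - (1)·0.000) / (11) = -0.091
  x_2 = (-10 - (-1)·-0.091 - (4)·0.000 - (2)·0.000) / (-10) = 1.009
  x_3 = (11 - (-4)·-0.091 - (2)·1.009 - (-4)·0.000) / (-14) = -0.616
  x_4 = (10 - (1)·-0.091 - (-4)·1.009 - (3)·-0.616) / (11) = 1.452
Iteration 2:
  x_1 = (-1 - (-4)·1.009 - (4)·-0.616 - (1)·1.452) / (11) = 0.368
  x_2 = (-10 - (-1)·0.368 - (4)·-0.616 - (2)·1.452) / (-10) = 1.007
  x_3 = (11 - (-4)·0.368 - (2)·1.007 - (-4)·1.452) / (-14) = -1.162
  x_4 = (10 - (1)·0.368 - (-4)·1.007 - (3)·-1.162) / (11) = 1.559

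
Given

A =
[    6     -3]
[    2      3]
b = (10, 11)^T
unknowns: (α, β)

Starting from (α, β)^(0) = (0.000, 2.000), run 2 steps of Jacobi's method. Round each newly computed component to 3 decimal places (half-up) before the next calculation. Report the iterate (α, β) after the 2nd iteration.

Iteration 1:
  α = (10 - (-3)·2.000) / (6) = 2.667
  β = (11 - (2)·0.000) / (3) = 3.667
Iteration 2:
  α = (10 - (-3)·3.667) / (6) = 3.500
  β = (11 - (2)·2.667) / (3) = 1.889

(3.500, 1.889)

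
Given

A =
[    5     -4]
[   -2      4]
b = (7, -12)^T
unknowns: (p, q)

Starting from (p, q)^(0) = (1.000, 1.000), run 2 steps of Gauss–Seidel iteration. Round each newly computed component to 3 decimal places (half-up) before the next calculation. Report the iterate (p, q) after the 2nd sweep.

(-0.120, -3.060)

Iteration 1:
  p = (7 - (-4)·1.000) / (5) = 2.200
  q = (-12 - (-2)·2.200) / (4) = -1.900
Iteration 2:
  p = (7 - (-4)·-1.900) / (5) = -0.120
  q = (-12 - (-2)·-0.120) / (4) = -3.060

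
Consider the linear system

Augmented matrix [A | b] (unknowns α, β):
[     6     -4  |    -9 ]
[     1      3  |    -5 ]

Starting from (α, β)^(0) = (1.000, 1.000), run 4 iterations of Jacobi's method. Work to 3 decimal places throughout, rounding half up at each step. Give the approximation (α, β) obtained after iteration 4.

(-1.981, -0.858)

Iteration 1:
  α = (-9 - (-4)·1.000) / (6) = -0.833
  β = (-5 - (1)·1.000) / (3) = -2.000
Iteration 2:
  α = (-9 - (-4)·-2.000) / (6) = -2.833
  β = (-5 - (1)·-0.833) / (3) = -1.389
Iteration 3:
  α = (-9 - (-4)·-1.389) / (6) = -2.426
  β = (-5 - (1)·-2.833) / (3) = -0.722
Iteration 4:
  α = (-9 - (-4)·-0.722) / (6) = -1.981
  β = (-5 - (1)·-2.426) / (3) = -0.858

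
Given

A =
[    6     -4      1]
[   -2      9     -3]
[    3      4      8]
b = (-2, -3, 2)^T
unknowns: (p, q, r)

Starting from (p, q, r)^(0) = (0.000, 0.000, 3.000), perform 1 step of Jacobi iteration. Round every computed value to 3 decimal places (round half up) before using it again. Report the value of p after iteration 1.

-0.833

Iteration 1:
  p = (-2 - (-4)·0.000 - (1)·3.000) / (6) = -0.833
  q = (-3 - (-2)·0.000 - (-3)·3.000) / (9) = 0.667
  r = (2 - (3)·0.000 - (4)·0.000) / (8) = 0.250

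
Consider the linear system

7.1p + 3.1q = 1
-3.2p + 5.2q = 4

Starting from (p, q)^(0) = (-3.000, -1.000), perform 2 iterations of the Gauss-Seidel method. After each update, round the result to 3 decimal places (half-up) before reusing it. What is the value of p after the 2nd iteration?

-0.350

Iteration 1:
  p = (1 - (3.1)·-1.000) / (7.1) = 0.577
  q = (4 - (-3.2)·0.577) / (5.2) = 1.124
Iteration 2:
  p = (1 - (3.1)·1.124) / (7.1) = -0.350
  q = (4 - (-3.2)·-0.350) / (5.2) = 0.554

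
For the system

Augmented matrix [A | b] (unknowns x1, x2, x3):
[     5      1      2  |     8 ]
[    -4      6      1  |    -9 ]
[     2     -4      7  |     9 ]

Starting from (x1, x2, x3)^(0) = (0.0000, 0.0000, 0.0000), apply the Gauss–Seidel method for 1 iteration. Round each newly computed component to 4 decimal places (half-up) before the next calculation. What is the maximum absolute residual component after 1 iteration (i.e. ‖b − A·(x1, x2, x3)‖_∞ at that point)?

Iteration 1:
  x1 = (8 - (1)·0.0000 - (2)·0.0000) / (5) = 1.6000
  x2 = (-9 - (-4)·1.6000 - (1)·0.0000) / (6) = -0.4333
  x3 = (9 - (2)·1.6000 - (-4)·-0.4333) / (7) = 0.5810
Residual b − A·x = (-0.7287, -0.5812, -0.0002); ∞-norm = 0.7287

0.7287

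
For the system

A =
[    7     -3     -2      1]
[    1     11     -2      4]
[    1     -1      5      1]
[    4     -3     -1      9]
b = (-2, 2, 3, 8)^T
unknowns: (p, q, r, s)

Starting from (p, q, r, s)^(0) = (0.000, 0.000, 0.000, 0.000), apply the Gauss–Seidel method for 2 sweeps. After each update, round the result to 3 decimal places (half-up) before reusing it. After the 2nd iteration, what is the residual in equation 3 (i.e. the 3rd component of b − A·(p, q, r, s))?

0.193

Iteration 1:
  p = (-2 - (-3)·0.000 - (-2)·0.000 - (1)·0.000) / (7) = -0.286
  q = (2 - (1)·-0.286 - (-2)·0.000 - (4)·0.000) / (11) = 0.208
  r = (3 - (1)·-0.286 - (-1)·0.208 - (1)·0.000) / (5) = 0.699
  s = (8 - (4)·-0.286 - (-3)·0.208 - (-1)·0.699) / (9) = 1.163
Iteration 2:
  p = (-2 - (-3)·0.208 - (-2)·0.699 - (1)·1.163) / (7) = -0.163
  q = (2 - (1)·-0.163 - (-2)·0.699 - (4)·1.163) / (11) = -0.099
  r = (3 - (1)·-0.163 - (-1)·-0.099 - (1)·1.163) / (5) = 0.380
  s = (8 - (4)·-0.163 - (-3)·-0.099 - (-1)·0.380) / (9) = 0.971
Residual b − A·x = (-1.367, 0.128, 0.193, -0.004)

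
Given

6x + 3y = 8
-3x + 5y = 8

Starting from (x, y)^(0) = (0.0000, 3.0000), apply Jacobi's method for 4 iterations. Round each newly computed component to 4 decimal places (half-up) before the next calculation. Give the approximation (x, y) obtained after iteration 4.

(0.3733, 1.9500)

Iteration 1:
  x = (8 - (3)·3.0000) / (6) = -0.1667
  y = (8 - (-3)·0.0000) / (5) = 1.6000
Iteration 2:
  x = (8 - (3)·1.6000) / (6) = 0.5333
  y = (8 - (-3)·-0.1667) / (5) = 1.5000
Iteration 3:
  x = (8 - (3)·1.5000) / (6) = 0.5833
  y = (8 - (-3)·0.5333) / (5) = 1.9200
Iteration 4:
  x = (8 - (3)·1.9200) / (6) = 0.3733
  y = (8 - (-3)·0.5833) / (5) = 1.9500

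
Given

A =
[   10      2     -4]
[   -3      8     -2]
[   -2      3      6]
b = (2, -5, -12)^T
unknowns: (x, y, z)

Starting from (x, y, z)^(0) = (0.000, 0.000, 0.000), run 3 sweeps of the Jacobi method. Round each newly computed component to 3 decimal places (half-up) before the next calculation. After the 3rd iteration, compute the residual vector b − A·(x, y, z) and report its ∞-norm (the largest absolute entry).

Iteration 1:
  x = (2 - (2)·0.000 - (-4)·0.000) / (10) = 0.200
  y = (-5 - (-3)·0.000 - (-2)·0.000) / (8) = -0.625
  z = (-12 - (-2)·0.000 - (3)·0.000) / (6) = -2.000
Iteration 2:
  x = (2 - (2)·-0.625 - (-4)·-2.000) / (10) = -0.475
  y = (-5 - (-3)·0.200 - (-2)·-2.000) / (8) = -1.050
  z = (-12 - (-2)·0.200 - (3)·-0.625) / (6) = -1.621
Iteration 3:
  x = (2 - (2)·-1.050 - (-4)·-1.621) / (10) = -0.238
  y = (-5 - (-3)·-0.475 - (-2)·-1.621) / (8) = -1.208
  z = (-12 - (-2)·-0.475 - (3)·-1.050) / (6) = -1.633
Residual b − A·x = (0.264, 0.684, 0.946); ∞-norm = 0.946

0.946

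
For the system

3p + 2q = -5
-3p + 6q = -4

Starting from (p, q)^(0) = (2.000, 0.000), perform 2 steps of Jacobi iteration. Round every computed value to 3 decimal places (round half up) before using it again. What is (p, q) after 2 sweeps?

Iteration 1:
  p = (-5 - (2)·0.000) / (3) = -1.667
  q = (-4 - (-3)·2.000) / (6) = 0.333
Iteration 2:
  p = (-5 - (2)·0.333) / (3) = -1.889
  q = (-4 - (-3)·-1.667) / (6) = -1.500

(-1.889, -1.500)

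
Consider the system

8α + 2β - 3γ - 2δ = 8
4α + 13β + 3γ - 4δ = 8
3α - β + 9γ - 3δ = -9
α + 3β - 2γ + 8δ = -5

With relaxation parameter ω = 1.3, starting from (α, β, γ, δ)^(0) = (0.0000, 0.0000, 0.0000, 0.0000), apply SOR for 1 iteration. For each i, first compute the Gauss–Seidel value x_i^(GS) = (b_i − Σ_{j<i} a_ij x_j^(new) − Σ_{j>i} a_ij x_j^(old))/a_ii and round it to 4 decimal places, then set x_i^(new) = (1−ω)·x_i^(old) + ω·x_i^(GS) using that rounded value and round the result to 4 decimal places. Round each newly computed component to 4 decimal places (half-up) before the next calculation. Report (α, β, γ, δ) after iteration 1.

Iteration 1:
  α: GS value = (8 - (2)·0.0000 - (-3)·0.0000 - (-2)·0.0000) / (8) = 1.0000;  α ← (1−ω)·0.0000 + ω·1.0000 = 1.3000
  β: GS value = (8 - (4)·1.3000 - (3)·0.0000 - (-4)·0.0000) / (13) = 0.2154;  β ← (1−ω)·0.0000 + ω·0.2154 = 0.2800
  γ: GS value = (-9 - (3)·1.3000 - (-1)·0.2800 - (-3)·0.0000) / (9) = -1.4022;  γ ← (1−ω)·0.0000 + ω·-1.4022 = -1.8229
  δ: GS value = (-5 - (1)·1.3000 - (3)·0.2800 - (-2)·-1.8229) / (8) = -1.3482;  δ ← (1−ω)·0.0000 + ω·-1.3482 = -1.7527

(1.3000, 0.2800, -1.8229, -1.7527)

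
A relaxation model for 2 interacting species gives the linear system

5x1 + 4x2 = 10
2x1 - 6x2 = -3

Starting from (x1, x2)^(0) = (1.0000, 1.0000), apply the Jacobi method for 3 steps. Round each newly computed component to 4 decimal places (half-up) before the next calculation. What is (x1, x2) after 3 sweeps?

Iteration 1:
  x1 = (10 - (4)·1.0000) / (5) = 1.2000
  x2 = (-3 - (2)·1.0000) / (-6) = 0.8333
Iteration 2:
  x1 = (10 - (4)·0.8333) / (5) = 1.3334
  x2 = (-3 - (2)·1.2000) / (-6) = 0.9000
Iteration 3:
  x1 = (10 - (4)·0.9000) / (5) = 1.2800
  x2 = (-3 - (2)·1.3334) / (-6) = 0.9445

(1.2800, 0.9445)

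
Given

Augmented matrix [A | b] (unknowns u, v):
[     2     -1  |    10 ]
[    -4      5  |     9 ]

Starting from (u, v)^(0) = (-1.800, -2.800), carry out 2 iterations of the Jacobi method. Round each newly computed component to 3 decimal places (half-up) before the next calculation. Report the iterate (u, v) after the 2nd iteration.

(5.180, 4.680)

Iteration 1:
  u = (10 - (-1)·-2.800) / (2) = 3.600
  v = (9 - (-4)·-1.800) / (5) = 0.360
Iteration 2:
  u = (10 - (-1)·0.360) / (2) = 5.180
  v = (9 - (-4)·3.600) / (5) = 4.680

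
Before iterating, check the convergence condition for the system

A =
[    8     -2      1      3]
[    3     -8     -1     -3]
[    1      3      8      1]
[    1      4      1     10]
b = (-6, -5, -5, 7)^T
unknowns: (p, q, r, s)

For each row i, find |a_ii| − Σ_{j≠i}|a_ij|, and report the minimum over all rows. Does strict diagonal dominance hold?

row 1: |8| − (2+1+3) = 2
row 2: |-8| − (3+1+3) = 1
row 3: |8| − (1+3+1) = 3
row 4: |10| − (1+4+1) = 4
minimum over rows = 1 → strictly diagonally dominant (convergence guaranteed)

1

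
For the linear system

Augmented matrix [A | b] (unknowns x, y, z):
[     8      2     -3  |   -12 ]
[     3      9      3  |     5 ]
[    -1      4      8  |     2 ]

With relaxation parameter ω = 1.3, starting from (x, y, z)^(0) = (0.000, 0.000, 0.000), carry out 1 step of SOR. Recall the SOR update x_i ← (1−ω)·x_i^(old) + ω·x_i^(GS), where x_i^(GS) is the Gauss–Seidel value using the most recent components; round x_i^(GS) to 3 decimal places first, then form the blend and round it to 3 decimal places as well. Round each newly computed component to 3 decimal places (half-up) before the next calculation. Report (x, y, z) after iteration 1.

(-1.950, 1.568, -1.011)

Iteration 1:
  x: GS value = (-12 - (2)·0.000 - (-3)·0.000) / (8) = -1.500;  x ← (1−ω)·0.000 + ω·-1.500 = -1.950
  y: GS value = (5 - (3)·-1.950 - (3)·0.000) / (9) = 1.206;  y ← (1−ω)·0.000 + ω·1.206 = 1.568
  z: GS value = (2 - (-1)·-1.950 - (4)·1.568) / (8) = -0.778;  z ← (1−ω)·0.000 + ω·-0.778 = -1.011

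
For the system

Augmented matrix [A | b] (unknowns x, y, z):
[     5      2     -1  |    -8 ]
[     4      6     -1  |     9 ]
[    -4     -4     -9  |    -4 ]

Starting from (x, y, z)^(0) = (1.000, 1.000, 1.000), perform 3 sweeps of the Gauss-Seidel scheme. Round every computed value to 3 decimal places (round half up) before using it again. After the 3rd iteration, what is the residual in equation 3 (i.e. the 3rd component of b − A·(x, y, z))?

-0.004

Iteration 1:
  x = (-8 - (2)·1.000 - (-1)·1.000) / (5) = -1.800
  y = (9 - (4)·-1.800 - (-1)·1.000) / (6) = 2.867
  z = (-4 - (-4)·-1.800 - (-4)·2.867) / (-9) = -0.030
Iteration 2:
  x = (-8 - (2)·2.867 - (-1)·-0.030) / (5) = -2.753
  y = (9 - (4)·-2.753 - (-1)·-0.030) / (6) = 3.330
  z = (-4 - (-4)·-2.753 - (-4)·3.330) / (-9) = 0.188
Iteration 3:
  x = (-8 - (2)·3.330 - (-1)·0.188) / (5) = -2.894
  y = (9 - (4)·-2.894 - (-1)·0.188) / (6) = 3.461
  z = (-4 - (-4)·-2.894 - (-4)·3.461) / (-9) = 0.192
Residual b − A·x = (-0.260, 0.002, -0.004)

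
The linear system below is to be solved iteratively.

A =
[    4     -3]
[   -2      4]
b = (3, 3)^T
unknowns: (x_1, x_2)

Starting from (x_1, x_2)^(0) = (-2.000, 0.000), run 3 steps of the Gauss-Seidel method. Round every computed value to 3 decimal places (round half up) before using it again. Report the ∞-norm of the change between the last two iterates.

Iteration 1:
  x_1 = (3 - (-3)·0.000) / (4) = 0.750
  x_2 = (3 - (-2)·0.750) / (4) = 1.125
Iteration 2:
  x_1 = (3 - (-3)·1.125) / (4) = 1.594
  x_2 = (3 - (-2)·1.594) / (4) = 1.547
Iteration 3:
  x_1 = (3 - (-3)·1.547) / (4) = 1.910
  x_2 = (3 - (-2)·1.910) / (4) = 1.705
Change: (0.316, 0.158) → max |·| = 0.316

0.316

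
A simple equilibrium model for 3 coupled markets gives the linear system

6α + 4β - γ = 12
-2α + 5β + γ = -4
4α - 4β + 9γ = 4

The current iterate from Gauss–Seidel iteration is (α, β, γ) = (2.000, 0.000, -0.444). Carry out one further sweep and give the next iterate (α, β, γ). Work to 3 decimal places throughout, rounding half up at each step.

(1.926, 0.059, -0.385)

One sweep:
  α = (12 - (4)·0.000 - (-1)·-0.444) / (6) = 1.926
  β = (-4 - (-2)·1.926 - (1)·-0.444) / (5) = 0.059
  γ = (4 - (4)·1.926 - (-4)·0.059) / (9) = -0.385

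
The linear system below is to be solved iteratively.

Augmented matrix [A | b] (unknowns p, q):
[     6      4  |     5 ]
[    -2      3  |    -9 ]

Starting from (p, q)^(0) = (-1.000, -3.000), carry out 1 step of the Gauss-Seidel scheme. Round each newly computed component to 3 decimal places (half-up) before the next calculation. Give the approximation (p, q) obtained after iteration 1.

(2.833, -1.111)

Iteration 1:
  p = (5 - (4)·-3.000) / (6) = 2.833
  q = (-9 - (-2)·2.833) / (3) = -1.111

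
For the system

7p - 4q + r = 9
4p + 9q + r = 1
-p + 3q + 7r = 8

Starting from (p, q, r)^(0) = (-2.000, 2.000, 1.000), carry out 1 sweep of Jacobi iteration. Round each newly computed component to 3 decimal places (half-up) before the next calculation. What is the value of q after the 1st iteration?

0.889

Iteration 1:
  p = (9 - (-4)·2.000 - (1)·1.000) / (7) = 2.286
  q = (1 - (4)·-2.000 - (1)·1.000) / (9) = 0.889
  r = (8 - (-1)·-2.000 - (3)·2.000) / (7) = 0.000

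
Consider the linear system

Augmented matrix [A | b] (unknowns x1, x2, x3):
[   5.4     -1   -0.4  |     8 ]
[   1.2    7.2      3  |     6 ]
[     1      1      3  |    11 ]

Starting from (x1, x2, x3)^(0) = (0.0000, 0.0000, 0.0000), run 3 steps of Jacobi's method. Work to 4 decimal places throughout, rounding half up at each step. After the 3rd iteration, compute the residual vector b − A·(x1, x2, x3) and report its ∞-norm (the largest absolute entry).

Iteration 1:
  x1 = (8 - (-1)·0.0000 - (-0.4)·0.0000) / (5.4) = 1.4815
  x2 = (6 - (1.2)·0.0000 - (3)·0.0000) / (7.2) = 0.8333
  x3 = (11 - (1)·0.0000 - (1)·0.0000) / (3) = 3.6667
Iteration 2:
  x1 = (8 - (-1)·0.8333 - (-0.4)·3.6667) / (5.4) = 1.9074
  x2 = (6 - (1.2)·1.4815 - (3)·3.6667) / (7.2) = -0.9414
  x3 = (11 - (1)·1.4815 - (1)·0.8333) / (3) = 2.8951
Iteration 3:
  x1 = (8 - (-1)·-0.9414 - (-0.4)·2.8951) / (5.4) = 1.5216
  x2 = (6 - (1.2)·1.9074 - (3)·2.8951) / (7.2) = -0.6909
  x3 = (11 - (1)·1.9074 - (1)·-0.9414) / (3) = 3.3447
Residual b − A·x = (0.4303, -0.8855, 0.1352); ∞-norm = 0.8855

0.8855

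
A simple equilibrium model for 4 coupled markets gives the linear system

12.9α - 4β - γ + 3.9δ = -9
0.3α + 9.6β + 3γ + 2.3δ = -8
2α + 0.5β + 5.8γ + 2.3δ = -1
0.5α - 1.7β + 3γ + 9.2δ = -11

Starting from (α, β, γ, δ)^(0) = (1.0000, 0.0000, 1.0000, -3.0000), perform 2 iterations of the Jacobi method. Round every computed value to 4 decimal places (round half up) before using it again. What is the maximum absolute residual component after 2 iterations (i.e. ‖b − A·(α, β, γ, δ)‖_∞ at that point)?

Iteration 1:
  α = (-9 - (-4)·0.0000 - (-1)·1.0000 - (3.9)·-3.0000) / (12.9) = 0.2868
  β = (-8 - (0.3)·1.0000 - (3)·1.0000 - (2.3)·-3.0000) / (9.6) = -0.4583
  γ = (-1 - (2)·1.0000 - (0.5)·0.0000 - (2.3)·-3.0000) / (5.8) = 0.6724
  δ = (-11 - (0.5)·1.0000 - (-1.7)·0.0000 - (3)·1.0000) / (9.2) = -1.5761
Iteration 2:
  α = (-9 - (-4)·-0.4583 - (-1)·0.6724 - (3.9)·-1.5761) / (12.9) = -0.3112
  β = (-8 - (0.3)·0.2868 - (3)·0.6724 - (2.3)·-1.5761) / (9.6) = -0.6748
  γ = (-1 - (2)·0.2868 - (0.5)·-0.4583 - (2.3)·-1.5761) / (5.8) = 0.3932
  δ = (-11 - (0.5)·0.2868 - (-1.7)·-0.4583 - (3)·0.6724) / (9.2) = -1.5152
Residual b − A·x = (-1.3822, 0.8768, 1.1642, 0.7687); ∞-norm = 1.3822

1.3822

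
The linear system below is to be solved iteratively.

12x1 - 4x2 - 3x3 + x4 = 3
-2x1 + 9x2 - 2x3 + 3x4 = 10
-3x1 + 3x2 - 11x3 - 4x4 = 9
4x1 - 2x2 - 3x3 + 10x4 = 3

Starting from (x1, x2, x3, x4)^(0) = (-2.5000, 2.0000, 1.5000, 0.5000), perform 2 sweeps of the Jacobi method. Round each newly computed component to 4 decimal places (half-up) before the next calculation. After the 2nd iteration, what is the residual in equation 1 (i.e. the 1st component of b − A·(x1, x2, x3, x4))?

Iteration 1:
  x1 = (3 - (-4)·2.0000 - (-3)·1.5000 - (1)·0.5000) / (12) = 1.2500
  x2 = (10 - (-2)·-2.5000 - (-2)·1.5000 - (3)·0.5000) / (9) = 0.7222
  x3 = (9 - (-3)·-2.5000 - (3)·2.0000 - (-4)·0.5000) / (-11) = 0.2273
  x4 = (3 - (4)·-2.5000 - (-2)·2.0000 - (-3)·1.5000) / (10) = 2.1500
Iteration 2:
  x1 = (3 - (-4)·0.7222 - (-3)·0.2273 - (1)·2.1500) / (12) = 0.3684
  x2 = (10 - (-2)·1.2500 - (-2)·0.2273 - (3)·2.1500) / (9) = 0.7227
  x3 = (9 - (-3)·1.2500 - (3)·0.7222 - (-4)·2.1500) / (-11) = -1.7439
  x4 = (3 - (4)·1.2500 - (-2)·0.7222 - (-3)·0.2273) / (10) = 0.0126
Residual b − A·x = (-3.7743, 0.7069, -11.1954, -2.3859)

-3.7743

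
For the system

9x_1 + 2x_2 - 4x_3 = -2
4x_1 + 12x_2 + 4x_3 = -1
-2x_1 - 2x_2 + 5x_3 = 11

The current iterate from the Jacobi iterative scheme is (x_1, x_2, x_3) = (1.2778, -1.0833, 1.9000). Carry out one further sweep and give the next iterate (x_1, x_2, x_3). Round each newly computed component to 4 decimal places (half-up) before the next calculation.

One sweep:
  x_1 = (-2 - (2)·-1.0833 - (-4)·1.9000) / (9) = 0.8630
  x_2 = (-1 - (4)·1.2778 - (4)·1.9000) / (12) = -1.1426
  x_3 = (11 - (-2)·1.2778 - (-2)·-1.0833) / (5) = 2.2778

(0.8630, -1.1426, 2.2778)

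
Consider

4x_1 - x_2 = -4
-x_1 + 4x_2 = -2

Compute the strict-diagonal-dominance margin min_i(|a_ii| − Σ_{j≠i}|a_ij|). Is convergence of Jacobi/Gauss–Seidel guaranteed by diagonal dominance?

3

row 1: |4| − (1) = 3
row 2: |4| − (1) = 3
minimum over rows = 3 → strictly diagonally dominant (convergence guaranteed)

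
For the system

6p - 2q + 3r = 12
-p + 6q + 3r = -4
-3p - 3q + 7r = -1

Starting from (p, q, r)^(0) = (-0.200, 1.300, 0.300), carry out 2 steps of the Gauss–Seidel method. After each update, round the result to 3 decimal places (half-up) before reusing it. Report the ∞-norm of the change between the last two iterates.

Iteration 1:
  p = (12 - (-2)·1.300 - (3)·0.300) / (6) = 2.283
  q = (-4 - (-1)·2.283 - (3)·0.300) / (6) = -0.436
  r = (-1 - (-3)·2.283 - (-3)·-0.436) / (7) = 0.649
Iteration 2:
  p = (12 - (-2)·-0.436 - (3)·0.649) / (6) = 1.530
  q = (-4 - (-1)·1.530 - (3)·0.649) / (6) = -0.736
  r = (-1 - (-3)·1.530 - (-3)·-0.736) / (7) = 0.197
Change: (-0.753, -0.300, -0.452) → max |·| = 0.753

0.753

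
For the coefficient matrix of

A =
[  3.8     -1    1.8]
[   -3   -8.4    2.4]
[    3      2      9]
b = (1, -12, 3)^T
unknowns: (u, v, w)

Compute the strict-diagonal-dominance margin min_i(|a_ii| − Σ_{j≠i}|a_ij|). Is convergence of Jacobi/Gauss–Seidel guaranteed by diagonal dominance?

row 1: |3.8| − (1+1.8) = 1
row 2: |-8.4| − (3+2.4) = 3
row 3: |9| − (3+2) = 4
minimum over rows = 1 → strictly diagonally dominant (convergence guaranteed)

1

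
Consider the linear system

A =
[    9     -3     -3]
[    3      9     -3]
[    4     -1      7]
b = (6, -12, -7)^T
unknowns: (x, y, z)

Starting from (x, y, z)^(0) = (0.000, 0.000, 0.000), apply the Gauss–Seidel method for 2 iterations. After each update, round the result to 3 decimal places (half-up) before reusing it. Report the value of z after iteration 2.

-1.028

Iteration 1:
  x = (6 - (-3)·0.000 - (-3)·0.000) / (9) = 0.667
  y = (-12 - (3)·0.667 - (-3)·0.000) / (9) = -1.556
  z = (-7 - (4)·0.667 - (-1)·-1.556) / (7) = -1.603
Iteration 2:
  x = (6 - (-3)·-1.556 - (-3)·-1.603) / (9) = -0.386
  y = (-12 - (3)·-0.386 - (-3)·-1.603) / (9) = -1.739
  z = (-7 - (4)·-0.386 - (-1)·-1.739) / (7) = -1.028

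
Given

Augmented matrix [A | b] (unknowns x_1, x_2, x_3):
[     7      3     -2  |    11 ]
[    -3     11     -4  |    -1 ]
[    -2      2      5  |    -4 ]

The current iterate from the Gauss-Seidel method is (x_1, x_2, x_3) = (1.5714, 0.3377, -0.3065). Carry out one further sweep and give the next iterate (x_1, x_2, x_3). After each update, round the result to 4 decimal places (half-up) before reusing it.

(1.3391, 0.1628, -0.3295)

One sweep:
  x_1 = (11 - (3)·0.3377 - (-2)·-0.3065) / (7) = 1.3391
  x_2 = (-1 - (-3)·1.3391 - (-4)·-0.3065) / (11) = 0.1628
  x_3 = (-4 - (-2)·1.3391 - (2)·0.1628) / (5) = -0.3295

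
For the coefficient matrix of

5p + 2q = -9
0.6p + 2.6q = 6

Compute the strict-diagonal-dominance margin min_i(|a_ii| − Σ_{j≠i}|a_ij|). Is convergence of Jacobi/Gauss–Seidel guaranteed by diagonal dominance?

row 1: |5| − (2) = 3
row 2: |2.6| − (0.6) = 2
minimum over rows = 2 → strictly diagonally dominant (convergence guaranteed)

2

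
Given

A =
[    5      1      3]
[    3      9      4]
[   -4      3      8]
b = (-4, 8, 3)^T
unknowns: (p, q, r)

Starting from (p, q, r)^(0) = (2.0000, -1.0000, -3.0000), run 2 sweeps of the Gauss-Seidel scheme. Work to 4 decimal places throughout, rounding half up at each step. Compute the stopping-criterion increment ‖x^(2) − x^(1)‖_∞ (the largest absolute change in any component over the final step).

2.5395

Iteration 1:
  p = (-4 - (1)·-1.0000 - (3)·-3.0000) / (5) = 1.2000
  q = (8 - (3)·1.2000 - (4)·-3.0000) / (9) = 1.8222
  r = (3 - (-4)·1.2000 - (3)·1.8222) / (8) = 0.2917
Iteration 2:
  p = (-4 - (1)·1.8222 - (3)·0.2917) / (5) = -1.3395
  q = (8 - (3)·-1.3395 - (4)·0.2917) / (9) = 1.2057
  r = (3 - (-4)·-1.3395 - (3)·1.2057) / (8) = -0.7469
Change: (-2.5395, -0.6165, -1.0386) → max |·| = 2.5395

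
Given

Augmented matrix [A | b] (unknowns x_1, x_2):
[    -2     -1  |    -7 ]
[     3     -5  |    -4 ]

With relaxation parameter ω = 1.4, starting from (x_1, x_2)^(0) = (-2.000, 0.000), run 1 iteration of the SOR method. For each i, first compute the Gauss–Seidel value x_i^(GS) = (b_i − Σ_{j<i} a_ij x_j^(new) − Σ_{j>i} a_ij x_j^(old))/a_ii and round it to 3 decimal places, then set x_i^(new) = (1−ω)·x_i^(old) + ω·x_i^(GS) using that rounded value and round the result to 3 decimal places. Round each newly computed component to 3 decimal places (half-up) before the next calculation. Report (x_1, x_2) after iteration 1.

Iteration 1:
  x_1: GS value = (-7 - (-1)·0.000) / (-2) = 3.500;  x_1 ← (1−ω)·-2.000 + ω·3.500 = 5.700
  x_2: GS value = (-4 - (3)·5.700) / (-5) = 4.220;  x_2 ← (1−ω)·0.000 + ω·4.220 = 5.908

(5.700, 5.908)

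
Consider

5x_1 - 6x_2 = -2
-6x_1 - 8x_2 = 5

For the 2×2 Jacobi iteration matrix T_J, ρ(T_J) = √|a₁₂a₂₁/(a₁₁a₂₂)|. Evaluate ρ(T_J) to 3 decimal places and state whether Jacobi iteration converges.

0.949

a₁₂a₂₁/(a₁₁a₂₂) = (-6)·(-6) / ((5)·(-8)) = -0.900000
ρ = √|-0.900000| = √0.900000 = 0.949
ρ < 1, so Jacobi converges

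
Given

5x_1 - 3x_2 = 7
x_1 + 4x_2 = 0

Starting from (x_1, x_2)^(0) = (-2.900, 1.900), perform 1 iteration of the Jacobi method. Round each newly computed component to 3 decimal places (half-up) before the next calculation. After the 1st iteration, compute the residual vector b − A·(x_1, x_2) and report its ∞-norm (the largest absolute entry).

5.440

Iteration 1:
  x_1 = (7 - (-3)·1.900) / (5) = 2.540
  x_2 = (0 - (1)·-2.900) / (4) = 0.725
Residual b − A·x = (-3.525, -5.440); ∞-norm = 5.440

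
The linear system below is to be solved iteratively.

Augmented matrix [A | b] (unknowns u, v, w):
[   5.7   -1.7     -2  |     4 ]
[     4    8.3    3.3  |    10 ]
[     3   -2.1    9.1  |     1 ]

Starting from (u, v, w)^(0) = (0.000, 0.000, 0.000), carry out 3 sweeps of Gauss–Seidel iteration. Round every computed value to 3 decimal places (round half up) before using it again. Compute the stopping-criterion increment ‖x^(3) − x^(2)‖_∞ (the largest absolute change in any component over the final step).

Iteration 1:
  u = (4 - (-1.7)·0.000 - (-2)·0.000) / (5.7) = 0.702
  v = (10 - (4)·0.702 - (3.3)·0.000) / (8.3) = 0.867
  w = (1 - (3)·0.702 - (-2.1)·0.867) / (9.1) = 0.079
Iteration 2:
  u = (4 - (-1.7)·0.867 - (-2)·0.079) / (5.7) = 0.988
  v = (10 - (4)·0.988 - (3.3)·0.079) / (8.3) = 0.697
  w = (1 - (3)·0.988 - (-2.1)·0.697) / (9.1) = -0.055
Iteration 3:
  u = (4 - (-1.7)·0.697 - (-2)·-0.055) / (5.7) = 0.890
  v = (10 - (4)·0.890 - (3.3)·-0.055) / (8.3) = 0.798
  w = (1 - (3)·0.890 - (-2.1)·0.798) / (9.1) = 0.001
Change: (-0.098, 0.101, 0.056) → max |·| = 0.101

0.101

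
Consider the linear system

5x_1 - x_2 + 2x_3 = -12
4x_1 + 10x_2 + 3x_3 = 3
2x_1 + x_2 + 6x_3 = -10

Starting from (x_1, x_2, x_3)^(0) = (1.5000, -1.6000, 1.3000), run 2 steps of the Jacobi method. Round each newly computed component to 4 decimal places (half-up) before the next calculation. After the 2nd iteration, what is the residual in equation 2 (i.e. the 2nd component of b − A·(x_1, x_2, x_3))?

Iteration 1:
  x_1 = (-12 - (-1)·-1.6000 - (2)·1.3000) / (5) = -3.2400
  x_2 = (3 - (4)·1.5000 - (3)·1.3000) / (10) = -0.6900
  x_3 = (-10 - (2)·1.5000 - (1)·-1.6000) / (6) = -1.9000
Iteration 2:
  x_1 = (-12 - (-1)·-0.6900 - (2)·-1.9000) / (5) = -1.7780
  x_2 = (3 - (4)·-3.2400 - (3)·-1.9000) / (10) = 2.1660
  x_3 = (-10 - (2)·-3.2400 - (1)·-0.6900) / (6) = -0.4717
Residual b − A·x = (-0.0006, -10.1329, -5.7798)

-10.1329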